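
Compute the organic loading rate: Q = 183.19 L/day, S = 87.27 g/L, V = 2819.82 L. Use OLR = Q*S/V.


OLR = Q * S / V
= 183.19 * 87.27 / 2819.82
= 5.6695 g/L/day

5.6695 g/L/day


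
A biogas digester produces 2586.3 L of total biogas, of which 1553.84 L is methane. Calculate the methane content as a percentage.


CH4% = V_CH4 / V_total * 100
= 1553.84 / 2586.3 * 100
= 60.0797%

60.0797%


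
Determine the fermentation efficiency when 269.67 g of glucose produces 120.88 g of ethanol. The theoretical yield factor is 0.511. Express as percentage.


Fermentation efficiency = (actual / (0.511 * glucose)) * 100
= (120.88 / (0.511 * 269.67)) * 100
= 87.7205%

87.7205%


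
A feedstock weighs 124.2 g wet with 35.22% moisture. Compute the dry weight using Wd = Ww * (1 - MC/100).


Wd = Ww * (1 - MC/100)
= 124.2 * (1 - 35.22/100)
= 80.4568 g

80.4568 g


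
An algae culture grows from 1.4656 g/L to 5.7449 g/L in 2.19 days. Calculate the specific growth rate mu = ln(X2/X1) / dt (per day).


mu = ln(X2/X1) / dt
= ln(5.7449/1.4656) / 2.19
= 0.6238 per day

0.6238 per day


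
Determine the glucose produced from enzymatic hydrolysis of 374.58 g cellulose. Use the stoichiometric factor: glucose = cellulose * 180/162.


glucose = cellulose * 180/162
= 374.58 * 180/162
= 416.2000 g

416.2000 g


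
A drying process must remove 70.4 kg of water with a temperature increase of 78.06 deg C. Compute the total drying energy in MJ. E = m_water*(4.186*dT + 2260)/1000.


E = m_water * (4.186 * dT + 2260) / 1000
= 70.4 * (4.186 * 78.06 + 2260) / 1000
= 182.1078 MJ

182.1078 MJ


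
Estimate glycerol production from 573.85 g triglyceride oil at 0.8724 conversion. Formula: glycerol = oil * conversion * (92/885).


glycerol = oil * conv * (92/885)
= 573.85 * 0.8724 * 92 / 885
= 52.0426 g

52.0426 g


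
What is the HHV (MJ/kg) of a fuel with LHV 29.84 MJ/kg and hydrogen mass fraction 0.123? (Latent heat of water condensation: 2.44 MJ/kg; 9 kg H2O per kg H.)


HHV = LHV + H_frac * 9 * 2.44
= 29.84 + 0.123 * 9 * 2.44
= 32.5411 MJ/kg

32.5411 MJ/kg


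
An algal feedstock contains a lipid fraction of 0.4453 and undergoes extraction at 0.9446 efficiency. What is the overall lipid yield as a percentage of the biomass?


Y = lipid_content * extraction_eff * 100
= 0.4453 * 0.9446 * 100
= 42.0630%

42.0630%


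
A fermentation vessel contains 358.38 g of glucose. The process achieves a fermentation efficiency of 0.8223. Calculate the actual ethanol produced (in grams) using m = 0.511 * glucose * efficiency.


Actual ethanol: m = 0.511 * 358.38 * 0.8223
m = 150.5896 g

150.5896 g


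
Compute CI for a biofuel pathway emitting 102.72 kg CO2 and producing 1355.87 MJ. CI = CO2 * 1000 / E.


CI = CO2 * 1000 / E
= 102.72 * 1000 / 1355.87
= 75.7595 g CO2/MJ

75.7595 g CO2/MJ


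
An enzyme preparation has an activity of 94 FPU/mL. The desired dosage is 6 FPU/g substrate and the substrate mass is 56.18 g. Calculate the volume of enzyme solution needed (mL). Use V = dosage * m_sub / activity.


V = dosage * m_sub / activity
V = 6 * 56.18 / 94
V = 3.5860 mL

3.5860 mL


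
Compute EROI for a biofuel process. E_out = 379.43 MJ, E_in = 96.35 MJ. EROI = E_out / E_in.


EROI = E_out / E_in
= 379.43 / 96.35
= 3.9380

3.9380


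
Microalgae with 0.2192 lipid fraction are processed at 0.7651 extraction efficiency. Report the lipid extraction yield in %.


Y = lipid_content * extraction_eff * 100
= 0.2192 * 0.7651 * 100
= 16.7710%

16.7710%


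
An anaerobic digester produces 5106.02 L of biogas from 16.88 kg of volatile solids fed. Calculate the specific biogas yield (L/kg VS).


Y = V / VS
= 5106.02 / 16.88
= 302.4893 L/kg VS

302.4893 L/kg VS


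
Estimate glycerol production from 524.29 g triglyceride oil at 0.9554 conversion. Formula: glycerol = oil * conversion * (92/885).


glycerol = oil * conv * (92/885)
= 524.29 * 0.9554 * 92 / 885
= 52.0717 g

52.0717 g


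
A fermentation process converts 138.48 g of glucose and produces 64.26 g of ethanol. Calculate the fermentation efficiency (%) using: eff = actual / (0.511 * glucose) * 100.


Fermentation efficiency = (actual / (0.511 * glucose)) * 100
= (64.26 / (0.511 * 138.48)) * 100
= 90.8098%

90.8098%


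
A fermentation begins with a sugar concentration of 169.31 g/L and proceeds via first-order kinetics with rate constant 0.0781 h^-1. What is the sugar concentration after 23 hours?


S = S0 * exp(-k * t)
S = 169.31 * exp(-0.0781 * 23)
S = 28.0905 g/L

28.0905 g/L


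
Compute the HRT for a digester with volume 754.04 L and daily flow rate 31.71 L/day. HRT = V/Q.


HRT = V / Q
= 754.04 / 31.71
= 23.7792 days

23.7792 days


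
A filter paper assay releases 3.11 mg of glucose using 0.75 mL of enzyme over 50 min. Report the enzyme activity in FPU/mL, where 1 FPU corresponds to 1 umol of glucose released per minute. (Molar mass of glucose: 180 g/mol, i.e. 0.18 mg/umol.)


Activity = glucose_mg / (0.18 mg/umol * V_mL * t_min)
= 3.11 / (0.18 * 0.75 * 50)
= 0.4607 FPU/mL

0.4607 FPU/mL


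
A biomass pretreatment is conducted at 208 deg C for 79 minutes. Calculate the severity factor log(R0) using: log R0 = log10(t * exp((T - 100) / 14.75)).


logR0 = log10(t * exp((T - 100) / 14.75))
= log10(79 * exp((208 - 100) / 14.75))
= 5.0775

5.0775


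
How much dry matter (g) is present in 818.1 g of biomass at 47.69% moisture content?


Wd = Ww * (1 - MC/100)
= 818.1 * (1 - 47.69/100)
= 427.9481 g

427.9481 g


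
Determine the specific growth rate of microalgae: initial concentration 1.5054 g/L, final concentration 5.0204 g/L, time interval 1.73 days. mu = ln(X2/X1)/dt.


mu = ln(X2/X1) / dt
= ln(5.0204/1.5054) / 1.73
= 0.6962 per day

0.6962 per day


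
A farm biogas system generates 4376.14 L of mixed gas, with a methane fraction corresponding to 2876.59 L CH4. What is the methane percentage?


CH4% = V_CH4 / V_total * 100
= 2876.59 / 4376.14 * 100
= 65.7335%

65.7335%


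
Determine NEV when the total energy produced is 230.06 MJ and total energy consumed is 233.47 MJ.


NEV = E_out - E_in
= 230.06 - 233.47
= -3.4100 MJ

-3.4100 MJ


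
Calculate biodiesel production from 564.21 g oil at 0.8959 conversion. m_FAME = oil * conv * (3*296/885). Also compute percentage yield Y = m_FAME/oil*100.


m_FAME = oil * conv * (3 * 296 / 885) = oil * conv * (888/885)
= 564.21 * 0.8959 * 888 / 885
= 507.1892 g
Y = m_FAME / oil * 100 = conv * (888/885) * 100
= 0.8959 * 888 / 885 * 100
= 89.89%

507.1892 g FAME; Y = 89.89%


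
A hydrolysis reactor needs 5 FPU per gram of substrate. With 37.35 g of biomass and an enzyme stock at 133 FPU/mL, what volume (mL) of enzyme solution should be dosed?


V = dosage * m_sub / activity
V = 5 * 37.35 / 133
V = 1.4041 mL

1.4041 mL


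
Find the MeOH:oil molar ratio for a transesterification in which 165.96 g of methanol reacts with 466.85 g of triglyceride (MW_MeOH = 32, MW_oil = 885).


Molar ratio = n_MeOH / n_oil = (MeOH/32) / (oil/885) = (MeOH * 885) / (32 * oil)
= (165.96 * 885) / (32 * 466.85)
= 9.8315

9.8315


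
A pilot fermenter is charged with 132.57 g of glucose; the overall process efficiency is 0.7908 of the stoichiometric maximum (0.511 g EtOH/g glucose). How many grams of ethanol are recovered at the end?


Actual ethanol: m = 0.511 * 132.57 * 0.7908
m = 53.5714 g

53.5714 g


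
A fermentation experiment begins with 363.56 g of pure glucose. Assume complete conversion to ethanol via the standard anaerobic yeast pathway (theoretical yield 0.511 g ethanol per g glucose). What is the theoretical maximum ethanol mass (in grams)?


Theoretical ethanol yield: m_EtOH = 0.511 * m_glucose
m_EtOH = 0.511 * 363.56 = 185.7792 g

185.7792 g


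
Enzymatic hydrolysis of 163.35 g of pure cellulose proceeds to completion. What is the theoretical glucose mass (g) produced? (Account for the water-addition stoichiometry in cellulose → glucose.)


glucose = cellulose * 180/162
= 163.35 * 180/162
= 181.5000 g

181.5000 g


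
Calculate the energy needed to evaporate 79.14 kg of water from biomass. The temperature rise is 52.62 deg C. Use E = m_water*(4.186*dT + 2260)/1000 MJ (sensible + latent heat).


E = m_water * (4.186 * dT + 2260) / 1000
= 79.14 * (4.186 * 52.62 + 2260) / 1000
= 196.2884 MJ

196.2884 MJ


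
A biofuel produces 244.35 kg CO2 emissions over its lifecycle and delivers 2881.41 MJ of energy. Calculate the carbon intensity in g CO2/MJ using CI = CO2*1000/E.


CI = CO2 * 1000 / E
= 244.35 * 1000 / 2881.41
= 84.8022 g CO2/MJ

84.8022 g CO2/MJ


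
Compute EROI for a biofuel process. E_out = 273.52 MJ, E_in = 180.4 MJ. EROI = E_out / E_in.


EROI = E_out / E_in
= 273.52 / 180.4
= 1.5162

1.5162


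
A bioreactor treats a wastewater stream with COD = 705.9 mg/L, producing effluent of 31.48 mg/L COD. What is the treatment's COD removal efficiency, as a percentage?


eta = (COD_in - COD_out) / COD_in * 100
= (705.9 - 31.48) / 705.9 * 100
= 95.5404%

95.5404%


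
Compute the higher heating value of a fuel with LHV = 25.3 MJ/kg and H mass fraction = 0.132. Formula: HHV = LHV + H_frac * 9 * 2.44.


HHV = LHV + H_frac * 9 * 2.44
= 25.3 + 0.132 * 9 * 2.44
= 28.1987 MJ/kg

28.1987 MJ/kg


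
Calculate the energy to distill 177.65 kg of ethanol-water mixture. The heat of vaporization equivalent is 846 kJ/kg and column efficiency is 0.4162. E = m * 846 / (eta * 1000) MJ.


E = m * 846 / (eta * 1000)
= 177.65 * 846 / (0.4162 * 1000)
= 361.1050 MJ

361.1050 MJ


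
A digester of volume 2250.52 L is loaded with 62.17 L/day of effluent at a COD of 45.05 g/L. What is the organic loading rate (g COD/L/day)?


OLR = Q * S / V
= 62.17 * 45.05 / 2250.52
= 1.2445 g/L/day

1.2445 g/L/day


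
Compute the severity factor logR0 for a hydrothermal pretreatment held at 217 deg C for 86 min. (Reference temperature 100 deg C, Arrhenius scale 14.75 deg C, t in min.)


logR0 = log10(t * exp((T - 100) / 14.75))
= log10(86 * exp((217 - 100) / 14.75))
= 5.3794

5.3794


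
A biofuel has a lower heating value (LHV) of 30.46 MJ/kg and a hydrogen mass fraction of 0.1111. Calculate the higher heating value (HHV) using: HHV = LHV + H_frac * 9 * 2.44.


HHV = LHV + H_frac * 9 * 2.44
= 30.46 + 0.1111 * 9 * 2.44
= 32.8998 MJ/kg

32.8998 MJ/kg


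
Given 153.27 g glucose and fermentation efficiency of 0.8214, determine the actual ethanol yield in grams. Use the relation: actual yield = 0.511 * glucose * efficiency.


Actual ethanol: m = 0.511 * 153.27 * 0.8214
m = 64.3328 g

64.3328 g


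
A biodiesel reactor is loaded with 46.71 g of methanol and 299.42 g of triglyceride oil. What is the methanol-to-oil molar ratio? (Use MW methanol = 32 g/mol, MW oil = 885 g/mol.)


Molar ratio = n_MeOH / n_oil = (MeOH/32) / (oil/885) = (MeOH * 885) / (32 * oil)
= (46.71 * 885) / (32 * 299.42)
= 4.3144

4.3144


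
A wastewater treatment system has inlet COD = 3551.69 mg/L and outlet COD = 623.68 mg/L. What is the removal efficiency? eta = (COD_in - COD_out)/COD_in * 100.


eta = (COD_in - COD_out) / COD_in * 100
= (3551.69 - 623.68) / 3551.69 * 100
= 82.4399%

82.4399%


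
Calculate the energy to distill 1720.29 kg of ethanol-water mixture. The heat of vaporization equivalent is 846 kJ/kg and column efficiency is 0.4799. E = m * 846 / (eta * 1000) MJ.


E = m * 846 / (eta * 1000)
= 1720.29 * 846 / (0.4799 * 1000)
= 3032.6429 MJ

3032.6429 MJ


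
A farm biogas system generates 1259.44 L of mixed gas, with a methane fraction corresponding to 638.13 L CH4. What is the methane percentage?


CH4% = V_CH4 / V_total * 100
= 638.13 / 1259.44 * 100
= 50.6678%

50.6678%


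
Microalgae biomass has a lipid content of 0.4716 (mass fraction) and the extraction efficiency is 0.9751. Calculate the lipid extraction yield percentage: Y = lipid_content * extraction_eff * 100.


Y = lipid_content * extraction_eff * 100
= 0.4716 * 0.9751 * 100
= 45.9857%

45.9857%


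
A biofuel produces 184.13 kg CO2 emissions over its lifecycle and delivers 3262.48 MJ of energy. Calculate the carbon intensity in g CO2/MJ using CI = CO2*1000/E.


CI = CO2 * 1000 / E
= 184.13 * 1000 / 3262.48
= 56.4387 g CO2/MJ

56.4387 g CO2/MJ


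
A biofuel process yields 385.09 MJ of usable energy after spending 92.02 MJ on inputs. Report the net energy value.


NEV = E_out - E_in
= 385.09 - 92.02
= 293.0700 MJ

293.0700 MJ


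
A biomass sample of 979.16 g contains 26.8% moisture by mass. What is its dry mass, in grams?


Wd = Ww * (1 - MC/100)
= 979.16 * (1 - 26.8/100)
= 716.7451 g

716.7451 g


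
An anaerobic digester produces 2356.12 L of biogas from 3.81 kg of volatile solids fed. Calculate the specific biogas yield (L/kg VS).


Y = V / VS
= 2356.12 / 3.81
= 618.4042 L/kg VS

618.4042 L/kg VS


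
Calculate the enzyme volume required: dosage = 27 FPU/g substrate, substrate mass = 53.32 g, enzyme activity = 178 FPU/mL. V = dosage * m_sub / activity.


V = dosage * m_sub / activity
V = 27 * 53.32 / 178
V = 8.0879 mL

8.0879 mL


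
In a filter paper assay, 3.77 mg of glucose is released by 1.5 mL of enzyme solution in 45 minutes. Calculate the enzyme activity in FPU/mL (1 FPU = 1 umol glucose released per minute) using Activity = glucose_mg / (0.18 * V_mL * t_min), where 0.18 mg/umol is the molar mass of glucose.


Activity = glucose_mg / (0.18 mg/umol * V_mL * t_min)
= 3.77 / (0.18 * 1.5 * 45)
= 0.3103 FPU/mL

0.3103 FPU/mL


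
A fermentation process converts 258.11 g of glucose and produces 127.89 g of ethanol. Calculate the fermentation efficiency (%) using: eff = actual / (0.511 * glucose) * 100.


Fermentation efficiency = (actual / (0.511 * glucose)) * 100
= (127.89 / (0.511 * 258.11)) * 100
= 96.9641%

96.9641%


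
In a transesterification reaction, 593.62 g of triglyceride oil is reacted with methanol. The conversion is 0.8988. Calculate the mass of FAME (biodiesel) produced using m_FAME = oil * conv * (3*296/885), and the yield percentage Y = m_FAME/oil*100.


m_FAME = oil * conv * (3 * 296 / 885) = oil * conv * (888/885)
= 593.62 * 0.8988 * 888 / 885
= 535.3543 g
Y = m_FAME / oil * 100 = conv * (888/885) * 100
= 0.8988 * 888 / 885 * 100
= 90.18%

535.3543 g FAME; Y = 90.18%


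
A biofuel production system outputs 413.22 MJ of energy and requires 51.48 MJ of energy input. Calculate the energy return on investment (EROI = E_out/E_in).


EROI = E_out / E_in
= 413.22 / 51.48
= 8.0268

8.0268


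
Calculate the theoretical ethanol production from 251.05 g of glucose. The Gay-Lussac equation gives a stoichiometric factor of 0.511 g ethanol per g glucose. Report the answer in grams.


Theoretical ethanol yield: m_EtOH = 0.511 * m_glucose
m_EtOH = 0.511 * 251.05 = 128.2866 g

128.2866 g


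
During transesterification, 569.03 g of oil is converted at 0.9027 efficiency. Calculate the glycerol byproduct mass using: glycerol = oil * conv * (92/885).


glycerol = oil * conv * (92/885)
= 569.03 * 0.9027 * 92 / 885
= 53.3978 g

53.3978 g


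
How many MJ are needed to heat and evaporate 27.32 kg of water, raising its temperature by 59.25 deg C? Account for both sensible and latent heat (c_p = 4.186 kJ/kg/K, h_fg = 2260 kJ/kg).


E = m_water * (4.186 * dT + 2260) / 1000
= 27.32 * (4.186 * 59.25 + 2260) / 1000
= 68.5191 MJ

68.5191 MJ


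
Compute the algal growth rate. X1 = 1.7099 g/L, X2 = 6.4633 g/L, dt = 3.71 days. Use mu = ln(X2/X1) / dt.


mu = ln(X2/X1) / dt
= ln(6.4633/1.7099) / 3.71
= 0.3584 per day

0.3584 per day


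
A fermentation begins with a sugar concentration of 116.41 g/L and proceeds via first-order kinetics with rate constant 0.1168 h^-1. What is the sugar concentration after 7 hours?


S = S0 * exp(-k * t)
S = 116.41 * exp(-0.1168 * 7)
S = 51.3938 g/L

51.3938 g/L


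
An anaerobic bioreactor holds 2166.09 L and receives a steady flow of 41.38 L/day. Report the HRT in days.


HRT = V / Q
= 2166.09 / 41.38
= 52.3463 days

52.3463 days


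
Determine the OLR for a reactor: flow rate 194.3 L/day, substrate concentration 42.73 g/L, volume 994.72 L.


OLR = Q * S / V
= 194.3 * 42.73 / 994.72
= 8.3465 g/L/day

8.3465 g/L/day


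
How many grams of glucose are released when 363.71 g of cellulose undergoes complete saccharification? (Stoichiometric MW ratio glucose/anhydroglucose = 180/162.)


glucose = cellulose * 180/162
= 363.71 * 180/162
= 404.1222 g

404.1222 g


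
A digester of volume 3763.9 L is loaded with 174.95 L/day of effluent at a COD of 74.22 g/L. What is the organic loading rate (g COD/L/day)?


OLR = Q * S / V
= 174.95 * 74.22 / 3763.9
= 3.4498 g/L/day

3.4498 g/L/day


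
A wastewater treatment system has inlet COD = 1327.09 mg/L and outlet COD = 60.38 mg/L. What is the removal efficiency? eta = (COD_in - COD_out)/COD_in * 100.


eta = (COD_in - COD_out) / COD_in * 100
= (1327.09 - 60.38) / 1327.09 * 100
= 95.4502%

95.4502%


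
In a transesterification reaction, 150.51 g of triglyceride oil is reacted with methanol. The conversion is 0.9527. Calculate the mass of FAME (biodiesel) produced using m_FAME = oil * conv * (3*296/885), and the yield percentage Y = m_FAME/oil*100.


m_FAME = oil * conv * (3 * 296 / 885) = oil * conv * (888/885)
= 150.51 * 0.9527 * 888 / 885
= 143.8769 g
Y = m_FAME / oil * 100 = conv * (888/885) * 100
= 0.9527 * 888 / 885 * 100
= 95.59%

143.8769 g FAME; Y = 95.59%


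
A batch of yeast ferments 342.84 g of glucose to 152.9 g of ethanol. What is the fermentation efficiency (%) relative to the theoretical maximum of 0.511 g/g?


Fermentation efficiency = (actual / (0.511 * glucose)) * 100
= (152.9 / (0.511 * 342.84)) * 100
= 87.2761%

87.2761%


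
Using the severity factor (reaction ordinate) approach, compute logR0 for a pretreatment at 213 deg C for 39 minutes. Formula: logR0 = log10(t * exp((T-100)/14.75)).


logR0 = log10(t * exp((T - 100) / 14.75))
= log10(39 * exp((213 - 100) / 14.75))
= 4.9182

4.9182


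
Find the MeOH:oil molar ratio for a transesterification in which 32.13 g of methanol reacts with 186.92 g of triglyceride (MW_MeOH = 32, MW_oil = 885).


Molar ratio = n_MeOH / n_oil = (MeOH/32) / (oil/885) = (MeOH * 885) / (32 * oil)
= (32.13 * 885) / (32 * 186.92)
= 4.7539

4.7539


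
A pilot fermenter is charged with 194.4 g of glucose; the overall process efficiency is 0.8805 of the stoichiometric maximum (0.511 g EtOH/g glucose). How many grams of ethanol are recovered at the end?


Actual ethanol: m = 0.511 * 194.4 * 0.8805
m = 87.4675 g

87.4675 g


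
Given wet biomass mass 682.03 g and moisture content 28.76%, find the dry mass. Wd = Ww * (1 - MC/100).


Wd = Ww * (1 - MC/100)
= 682.03 * (1 - 28.76/100)
= 485.8782 g

485.8782 g


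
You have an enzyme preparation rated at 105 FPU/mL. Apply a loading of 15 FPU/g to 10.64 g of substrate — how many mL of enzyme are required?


V = dosage * m_sub / activity
V = 15 * 10.64 / 105
V = 1.5200 mL

1.5200 mL


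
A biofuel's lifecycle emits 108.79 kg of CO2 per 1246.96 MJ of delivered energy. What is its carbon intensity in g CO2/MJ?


CI = CO2 * 1000 / E
= 108.79 * 1000 / 1246.96
= 87.2442 g CO2/MJ

87.2442 g CO2/MJ


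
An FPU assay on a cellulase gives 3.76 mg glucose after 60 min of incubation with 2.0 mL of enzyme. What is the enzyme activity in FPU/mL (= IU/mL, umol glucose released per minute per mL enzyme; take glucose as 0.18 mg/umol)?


Activity = glucose_mg / (0.18 mg/umol * V_mL * t_min)
= 3.76 / (0.18 * 2.0 * 60)
= 0.1741 FPU/mL

0.1741 FPU/mL


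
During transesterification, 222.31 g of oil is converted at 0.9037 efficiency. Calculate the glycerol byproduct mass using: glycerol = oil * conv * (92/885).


glycerol = oil * conv * (92/885)
= 222.31 * 0.9037 * 92 / 885
= 20.8847 g

20.8847 g


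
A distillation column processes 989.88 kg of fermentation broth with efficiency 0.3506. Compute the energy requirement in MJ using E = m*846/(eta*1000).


E = m * 846 / (eta * 1000)
= 989.88 * 846 / (0.3506 * 1000)
= 2388.5867 MJ

2388.5867 MJ


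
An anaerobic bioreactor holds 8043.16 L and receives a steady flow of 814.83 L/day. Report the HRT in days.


HRT = V / Q
= 8043.16 / 814.83
= 9.8710 days

9.8710 days


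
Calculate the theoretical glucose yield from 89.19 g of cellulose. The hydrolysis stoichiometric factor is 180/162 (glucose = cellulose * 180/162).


glucose = cellulose * 180/162
= 89.19 * 180/162
= 99.1000 g

99.1000 g


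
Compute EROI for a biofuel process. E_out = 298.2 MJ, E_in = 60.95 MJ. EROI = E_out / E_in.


EROI = E_out / E_in
= 298.2 / 60.95
= 4.8925

4.8925


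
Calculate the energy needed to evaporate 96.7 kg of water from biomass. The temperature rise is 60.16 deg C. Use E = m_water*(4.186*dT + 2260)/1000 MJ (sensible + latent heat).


E = m_water * (4.186 * dT + 2260) / 1000
= 96.7 * (4.186 * 60.16 + 2260) / 1000
= 242.8939 MJ

242.8939 MJ


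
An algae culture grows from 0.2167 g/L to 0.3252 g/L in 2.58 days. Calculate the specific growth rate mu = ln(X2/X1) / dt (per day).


mu = ln(X2/X1) / dt
= ln(0.3252/0.2167) / 2.58
= 0.1573 per day

0.1573 per day


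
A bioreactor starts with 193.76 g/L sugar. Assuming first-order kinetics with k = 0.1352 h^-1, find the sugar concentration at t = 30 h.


S = S0 * exp(-k * t)
S = 193.76 * exp(-0.1352 * 30)
S = 3.3556 g/L

3.3556 g/L


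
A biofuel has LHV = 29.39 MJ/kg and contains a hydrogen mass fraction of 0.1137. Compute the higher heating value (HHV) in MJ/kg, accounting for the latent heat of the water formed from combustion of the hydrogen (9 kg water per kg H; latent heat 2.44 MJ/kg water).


HHV = LHV + H_frac * 9 * 2.44
= 29.39 + 0.1137 * 9 * 2.44
= 31.8869 MJ/kg

31.8869 MJ/kg


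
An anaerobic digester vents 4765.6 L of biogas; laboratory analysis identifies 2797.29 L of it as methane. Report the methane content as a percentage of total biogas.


CH4% = V_CH4 / V_total * 100
= 2797.29 / 4765.6 * 100
= 58.6975%

58.6975%


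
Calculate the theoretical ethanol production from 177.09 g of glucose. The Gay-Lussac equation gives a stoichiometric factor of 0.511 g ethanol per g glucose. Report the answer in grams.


Theoretical ethanol yield: m_EtOH = 0.511 * m_glucose
m_EtOH = 0.511 * 177.09 = 90.4930 g

90.4930 g


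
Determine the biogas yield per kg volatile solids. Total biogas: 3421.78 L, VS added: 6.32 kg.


Y = V / VS
= 3421.78 / 6.32
= 541.4209 L/kg VS

541.4209 L/kg VS


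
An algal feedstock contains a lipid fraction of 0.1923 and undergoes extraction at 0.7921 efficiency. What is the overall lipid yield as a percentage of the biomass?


Y = lipid_content * extraction_eff * 100
= 0.1923 * 0.7921 * 100
= 15.2321%

15.2321%


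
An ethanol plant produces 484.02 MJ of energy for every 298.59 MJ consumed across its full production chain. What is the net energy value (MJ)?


NEV = E_out - E_in
= 484.02 - 298.59
= 185.4300 MJ

185.4300 MJ


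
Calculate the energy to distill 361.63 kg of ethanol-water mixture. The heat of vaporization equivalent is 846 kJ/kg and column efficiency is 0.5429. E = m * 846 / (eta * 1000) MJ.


E = m * 846 / (eta * 1000)
= 361.63 * 846 / (0.5429 * 1000)
= 563.5273 MJ

563.5273 MJ


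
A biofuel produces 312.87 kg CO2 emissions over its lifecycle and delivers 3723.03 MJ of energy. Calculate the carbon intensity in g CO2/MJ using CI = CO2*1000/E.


CI = CO2 * 1000 / E
= 312.87 * 1000 / 3723.03
= 84.0364 g CO2/MJ

84.0364 g CO2/MJ


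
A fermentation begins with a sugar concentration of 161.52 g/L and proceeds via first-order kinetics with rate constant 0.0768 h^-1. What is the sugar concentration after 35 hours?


S = S0 * exp(-k * t)
S = 161.52 * exp(-0.0768 * 35)
S = 10.9861 g/L

10.9861 g/L


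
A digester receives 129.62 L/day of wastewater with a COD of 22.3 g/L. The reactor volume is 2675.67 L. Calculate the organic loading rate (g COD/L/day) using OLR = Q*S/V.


OLR = Q * S / V
= 129.62 * 22.3 / 2675.67
= 1.0803 g/L/day

1.0803 g/L/day


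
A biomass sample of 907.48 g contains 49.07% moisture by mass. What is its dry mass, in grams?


Wd = Ww * (1 - MC/100)
= 907.48 * (1 - 49.07/100)
= 462.1796 g

462.1796 g


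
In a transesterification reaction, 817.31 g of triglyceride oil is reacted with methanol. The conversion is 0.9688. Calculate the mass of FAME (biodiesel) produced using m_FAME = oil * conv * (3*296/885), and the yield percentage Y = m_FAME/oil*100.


m_FAME = oil * conv * (3 * 296 / 885) = oil * conv * (888/885)
= 817.31 * 0.9688 * 888 / 885
= 794.4940 g
Y = m_FAME / oil * 100 = conv * (888/885) * 100
= 0.9688 * 888 / 885 * 100
= 97.21%

794.4940 g FAME; Y = 97.21%


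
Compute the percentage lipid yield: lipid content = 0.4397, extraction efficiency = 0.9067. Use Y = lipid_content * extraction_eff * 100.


Y = lipid_content * extraction_eff * 100
= 0.4397 * 0.9067 * 100
= 39.8676%

39.8676%


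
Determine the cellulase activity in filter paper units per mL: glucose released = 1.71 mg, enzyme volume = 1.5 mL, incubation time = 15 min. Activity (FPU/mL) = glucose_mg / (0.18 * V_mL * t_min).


Activity = glucose_mg / (0.18 mg/umol * V_mL * t_min)
= 1.71 / (0.18 * 1.5 * 15)
= 0.4222 FPU/mL

0.4222 FPU/mL


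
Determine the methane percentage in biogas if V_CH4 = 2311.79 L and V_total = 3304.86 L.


CH4% = V_CH4 / V_total * 100
= 2311.79 / 3304.86 * 100
= 69.9512%

69.9512%


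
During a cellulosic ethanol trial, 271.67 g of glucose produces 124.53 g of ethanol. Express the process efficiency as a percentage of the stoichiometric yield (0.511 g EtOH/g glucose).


Fermentation efficiency = (actual / (0.511 * glucose)) * 100
= (124.53 / (0.511 * 271.67)) * 100
= 89.7039%

89.7039%


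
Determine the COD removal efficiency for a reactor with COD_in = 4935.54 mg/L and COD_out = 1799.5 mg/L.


eta = (COD_in - COD_out) / COD_in * 100
= (4935.54 - 1799.5) / 4935.54 * 100
= 63.5400%

63.5400%


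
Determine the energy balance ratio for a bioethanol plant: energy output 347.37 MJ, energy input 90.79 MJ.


EROI = E_out / E_in
= 347.37 / 90.79
= 3.8261

3.8261


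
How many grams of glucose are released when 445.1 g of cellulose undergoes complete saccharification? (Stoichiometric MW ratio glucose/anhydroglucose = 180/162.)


glucose = cellulose * 180/162
= 445.1 * 180/162
= 494.5556 g

494.5556 g


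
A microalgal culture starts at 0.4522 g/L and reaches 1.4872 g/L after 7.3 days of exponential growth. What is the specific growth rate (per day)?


mu = ln(X2/X1) / dt
= ln(1.4872/0.4522) / 7.3
= 0.1631 per day

0.1631 per day


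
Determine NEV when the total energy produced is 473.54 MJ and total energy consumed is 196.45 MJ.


NEV = E_out - E_in
= 473.54 - 196.45
= 277.0900 MJ

277.0900 MJ


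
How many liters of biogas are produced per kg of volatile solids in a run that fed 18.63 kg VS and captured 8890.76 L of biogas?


Y = V / VS
= 8890.76 / 18.63
= 477.2281 L/kg VS

477.2281 L/kg VS


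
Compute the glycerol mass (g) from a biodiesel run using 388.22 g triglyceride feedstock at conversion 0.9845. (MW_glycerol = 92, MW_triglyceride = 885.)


glycerol = oil * conv * (92/885)
= 388.22 * 0.9845 * 92 / 885
= 39.7318 g

39.7318 g


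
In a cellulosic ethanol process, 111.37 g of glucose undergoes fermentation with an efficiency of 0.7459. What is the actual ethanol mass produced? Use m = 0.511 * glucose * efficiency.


Actual ethanol: m = 0.511 * 111.37 * 0.7459
m = 42.4492 g

42.4492 g


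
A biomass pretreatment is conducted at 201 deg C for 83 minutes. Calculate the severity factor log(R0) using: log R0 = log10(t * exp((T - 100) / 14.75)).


logR0 = log10(t * exp((T - 100) / 14.75))
= log10(83 * exp((201 - 100) / 14.75))
= 4.8929

4.8929


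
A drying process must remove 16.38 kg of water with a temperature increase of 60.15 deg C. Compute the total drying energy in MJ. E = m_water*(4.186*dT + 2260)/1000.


E = m_water * (4.186 * dT + 2260) / 1000
= 16.38 * (4.186 * 60.15 + 2260) / 1000
= 41.1431 MJ

41.1431 MJ


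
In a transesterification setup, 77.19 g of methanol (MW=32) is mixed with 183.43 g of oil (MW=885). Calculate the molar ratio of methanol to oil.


Molar ratio = n_MeOH / n_oil = (MeOH/32) / (oil/885) = (MeOH * 885) / (32 * oil)
= (77.19 * 885) / (32 * 183.43)
= 11.6382

11.6382


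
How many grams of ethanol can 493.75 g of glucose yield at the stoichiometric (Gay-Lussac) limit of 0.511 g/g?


Theoretical ethanol yield: m_EtOH = 0.511 * m_glucose
m_EtOH = 0.511 * 493.75 = 252.3063 g

252.3063 g


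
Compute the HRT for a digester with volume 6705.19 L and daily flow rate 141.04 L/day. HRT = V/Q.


HRT = V / Q
= 6705.19 / 141.04
= 47.5411 days

47.5411 days


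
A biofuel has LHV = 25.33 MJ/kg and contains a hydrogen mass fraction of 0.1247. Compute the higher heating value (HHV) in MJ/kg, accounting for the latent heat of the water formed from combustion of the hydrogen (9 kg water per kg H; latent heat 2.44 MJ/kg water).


HHV = LHV + H_frac * 9 * 2.44
= 25.33 + 0.1247 * 9 * 2.44
= 28.0684 MJ/kg

28.0684 MJ/kg


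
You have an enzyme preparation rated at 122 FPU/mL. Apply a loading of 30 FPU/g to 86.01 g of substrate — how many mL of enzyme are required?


V = dosage * m_sub / activity
V = 30 * 86.01 / 122
V = 21.1500 mL

21.1500 mL


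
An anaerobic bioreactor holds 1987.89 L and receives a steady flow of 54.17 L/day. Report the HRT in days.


HRT = V / Q
= 1987.89 / 54.17
= 36.6972 days

36.6972 days


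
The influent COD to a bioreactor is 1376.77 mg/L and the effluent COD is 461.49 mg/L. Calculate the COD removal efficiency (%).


eta = (COD_in - COD_out) / COD_in * 100
= (1376.77 - 461.49) / 1376.77 * 100
= 66.4802%

66.4802%


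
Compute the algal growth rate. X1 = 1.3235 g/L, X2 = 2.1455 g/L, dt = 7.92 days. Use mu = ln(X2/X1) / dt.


mu = ln(X2/X1) / dt
= ln(2.1455/1.3235) / 7.92
= 0.0610 per day

0.0610 per day


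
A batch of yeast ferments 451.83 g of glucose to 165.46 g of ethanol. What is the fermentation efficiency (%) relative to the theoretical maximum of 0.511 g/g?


Fermentation efficiency = (actual / (0.511 * glucose)) * 100
= (165.46 / (0.511 * 451.83)) * 100
= 71.6633%

71.6633%


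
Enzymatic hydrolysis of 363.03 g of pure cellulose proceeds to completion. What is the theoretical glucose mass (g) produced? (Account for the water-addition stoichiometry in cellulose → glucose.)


glucose = cellulose * 180/162
= 363.03 * 180/162
= 403.3667 g

403.3667 g


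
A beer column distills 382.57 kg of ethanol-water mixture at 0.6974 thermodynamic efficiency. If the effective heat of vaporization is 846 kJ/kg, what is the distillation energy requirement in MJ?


E = m * 846 / (eta * 1000)
= 382.57 * 846 / (0.6974 * 1000)
= 464.0869 MJ

464.0869 MJ


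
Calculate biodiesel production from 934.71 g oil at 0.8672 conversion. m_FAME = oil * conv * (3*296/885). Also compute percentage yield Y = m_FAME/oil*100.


m_FAME = oil * conv * (3 * 296 / 885) = oil * conv * (888/885)
= 934.71 * 0.8672 * 888 / 885
= 813.3282 g
Y = m_FAME / oil * 100 = conv * (888/885) * 100
= 0.8672 * 888 / 885 * 100
= 87.01%

813.3282 g FAME; Y = 87.01%


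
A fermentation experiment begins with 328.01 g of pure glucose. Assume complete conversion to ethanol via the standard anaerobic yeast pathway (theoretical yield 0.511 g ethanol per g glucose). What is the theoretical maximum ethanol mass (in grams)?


Theoretical ethanol yield: m_EtOH = 0.511 * m_glucose
m_EtOH = 0.511 * 328.01 = 167.6131 g

167.6131 g


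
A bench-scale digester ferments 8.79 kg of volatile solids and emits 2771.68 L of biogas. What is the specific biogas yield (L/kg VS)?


Y = V / VS
= 2771.68 / 8.79
= 315.3220 L/kg VS

315.3220 L/kg VS


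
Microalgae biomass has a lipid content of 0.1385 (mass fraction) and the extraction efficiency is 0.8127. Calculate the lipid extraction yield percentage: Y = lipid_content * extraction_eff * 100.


Y = lipid_content * extraction_eff * 100
= 0.1385 * 0.8127 * 100
= 11.2559%

11.2559%


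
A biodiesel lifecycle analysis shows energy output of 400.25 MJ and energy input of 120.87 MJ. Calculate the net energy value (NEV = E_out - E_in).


NEV = E_out - E_in
= 400.25 - 120.87
= 279.3800 MJ

279.3800 MJ


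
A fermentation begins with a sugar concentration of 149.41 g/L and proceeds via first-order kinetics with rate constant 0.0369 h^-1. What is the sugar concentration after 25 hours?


S = S0 * exp(-k * t)
S = 149.41 * exp(-0.0369 * 25)
S = 59.3941 g/L

59.3941 g/L


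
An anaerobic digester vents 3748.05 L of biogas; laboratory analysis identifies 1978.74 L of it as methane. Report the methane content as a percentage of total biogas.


CH4% = V_CH4 / V_total * 100
= 1978.74 / 3748.05 * 100
= 52.7939%

52.7939%


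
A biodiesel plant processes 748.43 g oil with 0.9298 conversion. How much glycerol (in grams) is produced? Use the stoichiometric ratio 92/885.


glycerol = oil * conv * (92/885)
= 748.43 * 0.9298 * 92 / 885
= 72.3411 g

72.3411 g


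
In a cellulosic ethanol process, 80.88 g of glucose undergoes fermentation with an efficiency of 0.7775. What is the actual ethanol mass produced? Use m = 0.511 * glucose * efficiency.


Actual ethanol: m = 0.511 * 80.88 * 0.7775
m = 32.1338 g

32.1338 g


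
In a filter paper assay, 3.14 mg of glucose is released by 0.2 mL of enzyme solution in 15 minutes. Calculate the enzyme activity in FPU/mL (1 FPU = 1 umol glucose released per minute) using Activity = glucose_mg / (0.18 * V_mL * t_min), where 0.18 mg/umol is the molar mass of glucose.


Activity = glucose_mg / (0.18 mg/umol * V_mL * t_min)
= 3.14 / (0.18 * 0.2 * 15)
= 5.8148 FPU/mL

5.8148 FPU/mL


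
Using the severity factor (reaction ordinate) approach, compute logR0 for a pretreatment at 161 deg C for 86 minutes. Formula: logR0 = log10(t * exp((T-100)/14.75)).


logR0 = log10(t * exp((T - 100) / 14.75))
= log10(86 * exp((161 - 100) / 14.75))
= 3.7306

3.7306


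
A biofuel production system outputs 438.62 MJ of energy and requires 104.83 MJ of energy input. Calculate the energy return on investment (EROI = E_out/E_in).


EROI = E_out / E_in
= 438.62 / 104.83
= 4.1841

4.1841


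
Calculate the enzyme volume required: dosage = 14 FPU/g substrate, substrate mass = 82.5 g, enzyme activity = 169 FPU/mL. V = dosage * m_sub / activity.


V = dosage * m_sub / activity
V = 14 * 82.5 / 169
V = 6.8343 mL

6.8343 mL


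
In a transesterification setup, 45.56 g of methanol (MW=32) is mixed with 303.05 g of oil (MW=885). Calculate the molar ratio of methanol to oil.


Molar ratio = n_MeOH / n_oil = (MeOH/32) / (oil/885) = (MeOH * 885) / (32 * oil)
= (45.56 * 885) / (32 * 303.05)
= 4.1578

4.1578


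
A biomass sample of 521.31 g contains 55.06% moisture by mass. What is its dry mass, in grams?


Wd = Ww * (1 - MC/100)
= 521.31 * (1 - 55.06/100)
= 234.2767 g

234.2767 g


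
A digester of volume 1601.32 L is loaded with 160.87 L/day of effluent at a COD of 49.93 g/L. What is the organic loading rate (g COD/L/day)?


OLR = Q * S / V
= 160.87 * 49.93 / 1601.32
= 5.0160 g/L/day

5.0160 g/L/day


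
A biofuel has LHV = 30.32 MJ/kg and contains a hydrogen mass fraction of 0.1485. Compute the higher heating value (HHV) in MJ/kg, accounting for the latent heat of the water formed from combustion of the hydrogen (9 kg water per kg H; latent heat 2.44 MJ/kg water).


HHV = LHV + H_frac * 9 * 2.44
= 30.32 + 0.1485 * 9 * 2.44
= 33.5811 MJ/kg

33.5811 MJ/kg


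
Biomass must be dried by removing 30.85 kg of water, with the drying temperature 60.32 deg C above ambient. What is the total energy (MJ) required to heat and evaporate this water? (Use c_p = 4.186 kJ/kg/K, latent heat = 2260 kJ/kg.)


E = m_water * (4.186 * dT + 2260) / 1000
= 30.85 * (4.186 * 60.32 + 2260) / 1000
= 77.5106 MJ

77.5106 MJ


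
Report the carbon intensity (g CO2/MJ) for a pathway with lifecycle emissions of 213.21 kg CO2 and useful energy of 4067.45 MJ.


CI = CO2 * 1000 / E
= 213.21 * 1000 / 4067.45
= 52.4186 g CO2/MJ

52.4186 g CO2/MJ


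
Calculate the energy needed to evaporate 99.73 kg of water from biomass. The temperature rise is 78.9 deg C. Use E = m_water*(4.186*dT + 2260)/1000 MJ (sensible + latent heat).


E = m_water * (4.186 * dT + 2260) / 1000
= 99.73 * (4.186 * 78.9 + 2260) / 1000
= 258.3282 MJ

258.3282 MJ


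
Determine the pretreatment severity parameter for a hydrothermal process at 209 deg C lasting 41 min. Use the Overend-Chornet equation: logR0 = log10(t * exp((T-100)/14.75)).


logR0 = log10(t * exp((T - 100) / 14.75))
= log10(41 * exp((209 - 100) / 14.75))
= 4.8221

4.8221


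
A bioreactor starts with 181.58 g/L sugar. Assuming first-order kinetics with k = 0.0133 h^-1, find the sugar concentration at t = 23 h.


S = S0 * exp(-k * t)
S = 181.58 * exp(-0.0133 * 23)
S = 133.7265 g/L

133.7265 g/L


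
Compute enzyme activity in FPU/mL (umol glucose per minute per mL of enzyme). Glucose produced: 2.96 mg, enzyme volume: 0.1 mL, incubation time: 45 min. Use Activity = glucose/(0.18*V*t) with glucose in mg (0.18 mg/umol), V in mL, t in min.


Activity = glucose_mg / (0.18 mg/umol * V_mL * t_min)
= 2.96 / (0.18 * 0.1 * 45)
= 3.6543 FPU/mL

3.6543 FPU/mL


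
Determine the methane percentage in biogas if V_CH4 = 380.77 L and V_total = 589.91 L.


CH4% = V_CH4 / V_total * 100
= 380.77 / 589.91 * 100
= 64.5471%

64.5471%


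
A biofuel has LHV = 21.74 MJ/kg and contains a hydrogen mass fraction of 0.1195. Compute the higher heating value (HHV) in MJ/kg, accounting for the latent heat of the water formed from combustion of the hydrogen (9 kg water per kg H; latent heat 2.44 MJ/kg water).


HHV = LHV + H_frac * 9 * 2.44
= 21.74 + 0.1195 * 9 * 2.44
= 24.3642 MJ/kg

24.3642 MJ/kg


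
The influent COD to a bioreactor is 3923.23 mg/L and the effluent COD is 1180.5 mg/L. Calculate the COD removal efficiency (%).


eta = (COD_in - COD_out) / COD_in * 100
= (3923.23 - 1180.5) / 3923.23 * 100
= 69.9100%

69.9100%


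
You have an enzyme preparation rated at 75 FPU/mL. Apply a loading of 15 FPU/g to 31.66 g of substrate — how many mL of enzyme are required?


V = dosage * m_sub / activity
V = 15 * 31.66 / 75
V = 6.3320 mL

6.3320 mL


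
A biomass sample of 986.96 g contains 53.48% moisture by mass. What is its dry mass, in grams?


Wd = Ww * (1 - MC/100)
= 986.96 * (1 - 53.48/100)
= 459.1338 g

459.1338 g


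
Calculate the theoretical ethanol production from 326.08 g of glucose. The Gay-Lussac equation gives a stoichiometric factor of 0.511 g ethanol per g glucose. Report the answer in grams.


Theoretical ethanol yield: m_EtOH = 0.511 * m_glucose
m_EtOH = 0.511 * 326.08 = 166.6269 g

166.6269 g


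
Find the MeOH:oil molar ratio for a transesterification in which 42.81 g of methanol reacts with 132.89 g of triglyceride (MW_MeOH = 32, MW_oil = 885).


Molar ratio = n_MeOH / n_oil = (MeOH/32) / (oil/885) = (MeOH * 885) / (32 * oil)
= (42.81 * 885) / (32 * 132.89)
= 8.9094

8.9094


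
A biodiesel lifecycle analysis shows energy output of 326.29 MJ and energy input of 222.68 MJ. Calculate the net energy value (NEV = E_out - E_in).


NEV = E_out - E_in
= 326.29 - 222.68
= 103.6100 MJ

103.6100 MJ


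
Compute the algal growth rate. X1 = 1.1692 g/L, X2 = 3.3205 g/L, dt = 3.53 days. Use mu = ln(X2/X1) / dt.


mu = ln(X2/X1) / dt
= ln(3.3205/1.1692) / 3.53
= 0.2957 per day

0.2957 per day


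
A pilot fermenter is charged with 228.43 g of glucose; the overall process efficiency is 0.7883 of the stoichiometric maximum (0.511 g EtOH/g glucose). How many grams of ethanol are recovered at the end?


Actual ethanol: m = 0.511 * 228.43 * 0.7883
m = 92.0165 g

92.0165 g
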